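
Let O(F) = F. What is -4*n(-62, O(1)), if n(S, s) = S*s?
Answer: 248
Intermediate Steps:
-4*n(-62, O(1)) = -(-248) = -4*(-62) = 248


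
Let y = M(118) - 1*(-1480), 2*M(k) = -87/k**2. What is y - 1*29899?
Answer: -791412399/27848 ≈ -28419.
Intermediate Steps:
M(k) = -87/(2*k**2) (M(k) = (-87/k**2)/2 = -87/(2*k**2))
y = 41214953/27848 (y = -87/2/118**2 - 1*(-1480) = -87/2*1/13924 + 1480 = -87/27848 + 1480 = 41214953/27848 ≈ 1480.0)
y - 1*29899 = 41214953/27848 - 1*29899 = 41214953/27848 - 29899 = -791412399/27848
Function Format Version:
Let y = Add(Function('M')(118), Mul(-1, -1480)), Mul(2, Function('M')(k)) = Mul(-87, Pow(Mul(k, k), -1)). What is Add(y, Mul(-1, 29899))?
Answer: Rational(-791412399, 27848) ≈ -28419.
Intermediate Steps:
Function('M')(k) = Mul(Rational(-87, 2), Pow(k, -2)) (Function('M')(k) = Mul(Rational(1, 2), Mul(-87, Pow(Mul(k, k), -1))) = Mul(Rational(1, 2), Mul(-87, Pow(Pow(k, 2), -1))) = Mul(Rational(1, 2), Mul(-87, Pow(k, -2))) = Mul(Rational(-87, 2), Pow(k, -2)))
y = Rational(41214953, 27848) (y = Add(Mul(Rational(-87, 2), Pow(118, -2)), Mul(-1, -1480)) = Add(Mul(Rational(-87, 2), Rational(1, 13924)), 1480) = Add(Rational(-87, 27848), 1480) = Rational(41214953, 27848) ≈ 1480.0)
Add(y, Mul(-1, 29899)) = Add(Rational(41214953, 27848), Mul(-1, 29899)) = Add(Rational(41214953, 27848), -29899) = Rational(-791412399, 27848)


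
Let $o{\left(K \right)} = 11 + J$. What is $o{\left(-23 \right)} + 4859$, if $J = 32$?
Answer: $4902$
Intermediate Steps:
$o{\left(K \right)} = 43$ ($o{\left(K \right)} = 11 + 32 = 43$)
$o{\left(-23 \right)} + 4859 = 43 + 4859 = 4902$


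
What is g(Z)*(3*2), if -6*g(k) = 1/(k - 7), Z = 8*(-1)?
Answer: 1/15 ≈ 0.066667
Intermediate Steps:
Z = -8
g(k) = -1/(6*(-7 + k)) (g(k) = -1/(6*(k - 7)) = -1/(6*(-7 + k)))
g(Z)*(3*2) = (-1/(-42 + 6*(-8)))*(3*2) = -1/(-42 - 48)*6 = -1/(-90)*6 = -1*(-1/90)*6 = (1/90)*6 = 1/15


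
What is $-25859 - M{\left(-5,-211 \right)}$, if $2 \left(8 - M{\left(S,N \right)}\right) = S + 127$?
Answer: $-25806$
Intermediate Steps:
$M{\left(S,N \right)} = - \frac{111}{2} - \frac{S}{2}$ ($M{\left(S,N \right)} = 8 - \frac{S + 127}{2} = 8 - \frac{127 + S}{2} = 8 - \left(\frac{127}{2} + \frac{S}{2}\right) = - \frac{111}{2} - \frac{S}{2}$)
$-25859 - M{\left(-5,-211 \right)} = -25859 - \left(- \frac{111}{2} - - \frac{5}{2}\right) = -25859 - \left(- \frac{111}{2} + \frac{5}{2}\right) = -25859 - -53 = -25859 + 53 = -25806$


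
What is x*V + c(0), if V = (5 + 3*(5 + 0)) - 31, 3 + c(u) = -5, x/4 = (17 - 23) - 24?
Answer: 1312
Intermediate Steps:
x = -120 (x = 4*((17 - 23) - 24) = 4*(-6 - 24) = 4*(-30) = -120)
c(u) = -8 (c(u) = -3 - 5 = -8)
V = -11 (V = (5 + 3*5) - 31 = (5 + 15) - 31 = 20 - 31 = -11)
x*V + c(0) = -120*(-11) - 8 = 1320 - 8 = 1312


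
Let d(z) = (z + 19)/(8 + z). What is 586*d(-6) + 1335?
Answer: 5144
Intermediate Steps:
d(z) = (19 + z)/(8 + z)
586*d(-6) + 1335 = 586*((19 - 6)/(8 - 6)) + 1335 = 586*(13/2) + 1335 = 3809 + 1335 = 5144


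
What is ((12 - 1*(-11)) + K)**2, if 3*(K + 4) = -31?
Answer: 676/9 ≈ 75.111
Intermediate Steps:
K = -43/3 (K = -4 + (1/3)*(-31) = -4 - 31/3 = -43/3 ≈ -14.333)
((12 - 1*(-11)) + K)**2 = ((12 - 1*(-11)) - 43/3)**2 = ((12 + 11) - 43/3)**2 = (23 - 43/3)**2 = (26/3)**2 = 676/9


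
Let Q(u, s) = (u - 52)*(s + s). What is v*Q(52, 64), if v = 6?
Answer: 0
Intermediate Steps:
Q(u, s) = 2*s*(-52 + u) (Q(u, s) = (-52 + u)*(2*s) = 2*s*(-52 + u))
v*Q(52, 64) = 6*(2*64*(-52 + 52)) = 6*(2*64*0) = 6*0 = 0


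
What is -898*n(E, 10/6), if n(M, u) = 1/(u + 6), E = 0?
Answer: -2694/23 ≈ -117.13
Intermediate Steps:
n(M, u) = 1/(6 + u)
-898*n(E, 10/6) = -898/(6 + 10/6) = -898/(6 + 10*(⅙)) = -898/(6 + 5/3) = -898/23/3 = -898*3/23 = -2694/23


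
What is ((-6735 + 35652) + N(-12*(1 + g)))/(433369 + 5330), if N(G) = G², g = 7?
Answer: 12711/146233 ≈ 0.086923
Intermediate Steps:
((-6735 + 35652) + N(-12*(1 + g)))/(433369 + 5330) = ((-6735 + 35652) + (-12*(1 + 7))²)/(433369 + 5330) = (28917 + (-12*8)²)/438699 = (28917 + (-96)²)*(1/438699) = (28917 + 9216)*(1/438699) = 38133*(1/438699) = 12711/146233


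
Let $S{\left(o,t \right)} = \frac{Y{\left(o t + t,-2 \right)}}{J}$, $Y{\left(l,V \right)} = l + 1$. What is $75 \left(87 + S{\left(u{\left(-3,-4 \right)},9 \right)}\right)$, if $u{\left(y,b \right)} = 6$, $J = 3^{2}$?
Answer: $\frac{21175}{3} \approx 7058.3$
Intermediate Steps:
$J = 9$
$Y{\left(l,V \right)} = 1 + l$
$S{\left(o,t \right)} = \frac{1}{9} + \frac{t}{9} + \frac{o t}{9}$ ($S{\left(o,t \right)} = \frac{1 + \left(o t + t\right)}{9} = \left(1 + \left(t + o t\right)\right) \frac{1}{9} = \left(1 + t + o t\right) \frac{1}{9} = \frac{1}{9} + \frac{t}{9} + \frac{o t}{9}$)
$75 \left(87 + S{\left(u{\left(-3,-4 \right)},9 \right)}\right) = 75 \left(87 + \left(\frac{1}{9} + \frac{1}{9} \cdot 9 \left(1 + 6\right)\right)\right) = 75 \left(87 + \left(\frac{1}{9} + \frac{1}{9} \cdot 9 \cdot 7\right)\right) = 75 \left(87 + \left(\frac{1}{9} + 7\right)\right) = 75 \left(87 + \frac{64}{9}\right) = 75 \cdot \frac{847}{9} = \frac{21175}{3}$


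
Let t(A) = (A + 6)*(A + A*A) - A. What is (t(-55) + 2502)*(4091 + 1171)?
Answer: -752323926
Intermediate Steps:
t(A) = -A + (6 + A)*(A + A²) (t(A) = (6 + A)*(A + A²) - A = -A + (6 + A)*(A + A²))
(t(-55) + 2502)*(4091 + 1171) = (-55*(5 + (-55)² + 7*(-55)) + 2502)*(4091 + 1171) = (-55*(5 + 3025 - 385) + 2502)*5262 = (-55*2645 + 2502)*5262 = (-145475 + 2502)*5262 = -142973*5262 = -752323926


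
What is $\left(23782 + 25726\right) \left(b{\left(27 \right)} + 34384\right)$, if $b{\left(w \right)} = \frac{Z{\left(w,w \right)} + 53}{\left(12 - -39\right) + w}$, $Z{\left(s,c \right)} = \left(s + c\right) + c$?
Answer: $\frac{66392356844}{39} \approx 1.7024 \cdot 10^{9}$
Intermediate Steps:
$Z{\left(s,c \right)} = s + 2 c$ ($Z{\left(s,c \right)} = \left(c + s\right) + c = s + 2 c$)
$b{\left(w \right)} = \frac{53 + 3 w}{51 + w}$ ($b{\left(w \right)} = \frac{\left(w + 2 w\right) + 53}{\left(12 - -39\right) + w} = \frac{3 w + 53}{\left(12 + 39\right) + w} = \frac{53 + 3 w}{51 + w}$)
$\left(23782 + 25726\right) \left(b{\left(27 \right)} + 34384\right) = \left(23782 + 25726\right) \left(\frac{53 + 3 \cdot 27}{51 + 27} + 34384\right) = 49508 \left(\frac{53 + 81}{78} + 34384\right) = 49508 \left(\frac{1}{78} \cdot 134 + 34384\right) = 49508 \left(\frac{67}{39} + 34384\right) = 49508 \cdot \frac{1341043}{39} = \frac{66392356844}{39}$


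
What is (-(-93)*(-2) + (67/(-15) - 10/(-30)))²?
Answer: 8133904/225 ≈ 36151.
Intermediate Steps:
(-(-93)*(-2) + (67/(-15) - 10/(-30)))² = (-31*6 + (67*(-1/15) - 10*(-1/30)))² = (-186 + (-67/15 + ⅓))² = (-186 - 62/15)² = (-2852/15)² = 8133904/225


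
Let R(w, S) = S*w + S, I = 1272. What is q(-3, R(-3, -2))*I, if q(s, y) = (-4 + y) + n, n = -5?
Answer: -6360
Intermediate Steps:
R(w, S) = S + S*w
q(s, y) = -9 + y (q(s, y) = (-4 + y) - 5 = -9 + y)
q(-3, R(-3, -2))*I = (-9 - 2*(1 - 3))*1272 = (-9 - 2*(-2))*1272 = (-9 + 4)*1272 = -5*1272 = -6360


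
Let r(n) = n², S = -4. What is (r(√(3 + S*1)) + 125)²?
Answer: 15376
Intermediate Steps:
(r(√(3 + S*1)) + 125)² = ((√(3 - 4*1))² + 125)² = ((√(3 - 4))² + 125)² = ((√(-1))² + 125)² = (I² + 125)² = (-1 + 125)² = 124² = 15376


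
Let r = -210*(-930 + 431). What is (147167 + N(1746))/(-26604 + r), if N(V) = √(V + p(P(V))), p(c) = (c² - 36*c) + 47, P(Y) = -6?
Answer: 147167/78186 + √2045/78186 ≈ 1.8828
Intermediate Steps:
p(c) = 47 + c² - 36*c
r = 104790 (r = -210*(-499) = 104790)
N(V) = √(299 + V) (N(V) = √(V + (47 + (-6)² - 36*(-6))) = √(V + (47 + 36 + 216)) = √(V + 299) = √(299 + V))
(147167 + N(1746))/(-26604 + r) = (147167 + √(299 + 1746))/(-26604 + 104790) = (147167 + √2045)/78186 = (147167 + √2045)*(1/78186) = 147167/78186 + √2045/78186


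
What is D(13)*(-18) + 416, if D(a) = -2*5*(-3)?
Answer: -124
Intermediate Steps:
D(a) = 30 (D(a) = -10*(-3) = 30)
D(13)*(-18) + 416 = 30*(-18) + 416 = -540 + 416 = -124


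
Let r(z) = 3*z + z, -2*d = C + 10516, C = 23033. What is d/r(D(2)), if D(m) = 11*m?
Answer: -33549/176 ≈ -190.62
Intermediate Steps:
d = -33549/2 (d = -(23033 + 10516)/2 = -1/2*33549 = -33549/2 ≈ -16775.)
r(z) = 4*z
d/r(D(2)) = -33549/(2*(4*(11*2))) = -33549/(2*(4*22)) = -33549/2/88 = -33549/2*1/88 = -33549/176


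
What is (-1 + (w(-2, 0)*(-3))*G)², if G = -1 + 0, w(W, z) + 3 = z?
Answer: 100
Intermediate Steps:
w(W, z) = -3 + z
G = -1
(-1 + (w(-2, 0)*(-3))*G)² = (-1 + ((-3 + 0)*(-3))*(-1))² = (-1 - 3*(-3)*(-1))² = (-1 + 9*(-1))² = (-1 - 9)² = (-10)² = 100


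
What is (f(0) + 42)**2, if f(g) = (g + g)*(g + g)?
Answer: 1764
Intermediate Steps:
f(g) = 4*g**2 (f(g) = (2*g)*(2*g) = 4*g**2)
(f(0) + 42)**2 = (4*0**2 + 42)**2 = (4*0 + 42)**2 = (0 + 42)**2 = 42**2 = 1764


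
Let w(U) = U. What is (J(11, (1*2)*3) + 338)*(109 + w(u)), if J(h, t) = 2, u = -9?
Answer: 34000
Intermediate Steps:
(J(11, (1*2)*3) + 338)*(109 + w(u)) = (2 + 338)*(109 - 9) = 340*100 = 34000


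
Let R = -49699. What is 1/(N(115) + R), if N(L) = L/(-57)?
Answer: -57/2832958 ≈ -2.0120e-5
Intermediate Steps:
N(L) = -L/57 (N(L) = L*(-1/57) = -L/57)
1/(N(115) + R) = 1/(-1/57*115 - 49699) = 1/(-115/57 - 49699) = 1/(-2832958/57) = -57/2832958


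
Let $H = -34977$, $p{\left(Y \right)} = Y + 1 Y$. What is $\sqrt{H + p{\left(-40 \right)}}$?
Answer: $i \sqrt{35057} \approx 187.24 i$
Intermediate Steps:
$p{\left(Y \right)} = 2 Y$ ($p{\left(Y \right)} = Y + Y = 2 Y$)
$\sqrt{H + p{\left(-40 \right)}} = \sqrt{-34977 + 2 \left(-40\right)} = \sqrt{-34977 - 80} = \sqrt{-35057} = i \sqrt{35057}$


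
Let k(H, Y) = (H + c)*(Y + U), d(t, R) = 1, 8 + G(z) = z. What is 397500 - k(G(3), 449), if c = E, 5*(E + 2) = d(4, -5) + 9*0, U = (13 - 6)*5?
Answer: 2003956/5 ≈ 4.0079e+5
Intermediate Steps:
U = 35 (U = 7*5 = 35)
G(z) = -8 + z
E = -9/5 (E = -2 + (1 + 9*0)/5 = -2 + (1 + 0)/5 = -2 + (⅕)*1 = -2 + ⅕ = -9/5 ≈ -1.8000)
c = -9/5 ≈ -1.8000
k(H, Y) = (35 + Y)*(-9/5 + H) (k(H, Y) = (H - 9/5)*(Y + 35) = (-9/5 + H)*(35 + Y) = (35 + Y)*(-9/5 + H))
397500 - k(G(3), 449) = 397500 - (-63 + 35*(-8 + 3) - 9/5*449 + (-8 + 3)*449) = 397500 - (-63 + 35*(-5) - 4041/5 - 5*449) = 397500 - (-63 - 175 - 4041/5 - 2245) = 397500 - 1*(-16456/5) = 397500 + 16456/5 = 2003956/5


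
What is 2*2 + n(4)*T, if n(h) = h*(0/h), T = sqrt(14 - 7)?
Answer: 4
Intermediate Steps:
T = sqrt(7) ≈ 2.6458
n(h) = 0 (n(h) = h*0 = 0)
2*2 + n(4)*T = 2*2 + 0*sqrt(7) = 4 + 0 = 4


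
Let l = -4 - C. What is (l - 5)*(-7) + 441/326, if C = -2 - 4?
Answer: 7287/326 ≈ 22.353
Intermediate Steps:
C = -6
l = 2 (l = -4 - 1*(-6) = -4 + 6 = 2)
(l - 5)*(-7) + 441/326 = (2 - 5)*(-7) + 441/326 = -3*(-7) + 441*(1/326) = 21 + 441/326 = 7287/326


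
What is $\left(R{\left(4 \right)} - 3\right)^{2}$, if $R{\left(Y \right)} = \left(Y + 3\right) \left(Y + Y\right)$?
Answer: $2809$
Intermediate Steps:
$R{\left(Y \right)} = 2 Y \left(3 + Y\right)$ ($R{\left(Y \right)} = \left(3 + Y\right) 2 Y = 2 Y \left(3 + Y\right)$)
$\left(R{\left(4 \right)} - 3\right)^{2} = \left(2 \cdot 4 \left(3 + 4\right) - 3\right)^{2} = \left(2 \cdot 4 \cdot 7 - 3\right)^{2} = \left(56 - 3\right)^{2} = 53^{2} = 2809$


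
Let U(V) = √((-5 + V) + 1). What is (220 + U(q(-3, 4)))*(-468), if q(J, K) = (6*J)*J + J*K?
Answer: -102960 - 468*√38 ≈ -1.0585e+5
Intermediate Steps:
q(J, K) = 6*J² + J*K
U(V) = √(-4 + V)
(220 + U(q(-3, 4)))*(-468) = (220 + √(-4 - 3*(4 + 6*(-3))))*(-468) = (220 + √(-4 - 3*(4 - 18)))*(-468) = (220 + √(-4 - 3*(-14)))*(-468) = (220 + √(-4 + 42))*(-468) = (220 + √38)*(-468) = -102960 - 468*√38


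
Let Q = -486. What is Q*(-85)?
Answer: 41310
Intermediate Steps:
Q*(-85) = -486*(-85) = 41310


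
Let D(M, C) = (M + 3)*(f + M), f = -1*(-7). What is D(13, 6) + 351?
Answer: 671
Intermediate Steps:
f = 7
D(M, C) = (3 + M)*(7 + M) (D(M, C) = (M + 3)*(7 + M) = (3 + M)*(7 + M))
D(13, 6) + 351 = (21 + 13² + 10*13) + 351 = (21 + 169 + 130) + 351 = 320 + 351 = 671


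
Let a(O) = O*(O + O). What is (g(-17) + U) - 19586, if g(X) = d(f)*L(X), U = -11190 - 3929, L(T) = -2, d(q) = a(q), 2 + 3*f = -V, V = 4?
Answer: -34721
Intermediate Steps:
a(O) = 2*O² (a(O) = O*(2*O) = 2*O²)
f = -2 (f = -⅔ + (-1*4)/3 = -⅔ + (⅓)*(-4) = -⅔ - 4/3 = -2)
d(q) = 2*q²
U = -15119
g(X) = -16 (g(X) = (2*(-2)²)*(-2) = (2*4)*(-2) = 8*(-2) = -16)
(g(-17) + U) - 19586 = (-16 - 15119) - 19586 = -15135 - 19586 = -34721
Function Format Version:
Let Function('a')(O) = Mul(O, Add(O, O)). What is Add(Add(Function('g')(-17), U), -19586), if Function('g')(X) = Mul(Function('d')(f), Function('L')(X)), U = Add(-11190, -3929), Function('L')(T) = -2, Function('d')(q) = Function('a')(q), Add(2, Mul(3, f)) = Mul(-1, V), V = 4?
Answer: -34721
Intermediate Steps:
Function('a')(O) = Mul(2, Pow(O, 2)) (Function('a')(O) = Mul(O, Mul(2, O)) = Mul(2, Pow(O, 2)))
f = -2 (f = Add(Rational(-2, 3), Mul(Rational(1, 3), Mul(-1, 4))) = Add(Rational(-2, 3), Mul(Rational(1, 3), -4)) = Add(Rational(-2, 3), Rational(-4, 3)) = -2)
Function('d')(q) = Mul(2, Pow(q, 2))
U = -15119
Function('g')(X) = -16 (Function('g')(X) = Mul(Mul(2, Pow(-2, 2)), -2) = Mul(Mul(2, 4), -2) = Mul(8, -2) = -16)
Add(Add(Function('g')(-17), U), -19586) = Add(Add(-16, -15119), -19586) = Add(-15135, -19586) = -34721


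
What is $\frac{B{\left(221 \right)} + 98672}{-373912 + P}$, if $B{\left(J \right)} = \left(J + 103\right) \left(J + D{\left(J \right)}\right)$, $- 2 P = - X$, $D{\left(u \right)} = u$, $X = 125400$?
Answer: $- \frac{60470}{77803} \approx -0.77722$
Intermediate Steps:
$P = 62700$ ($P = - \frac{\left(-1\right) 125400}{2} = \left(- \frac{1}{2}\right) \left(-125400\right) = 62700$)
$B{\left(J \right)} = 2 J \left(103 + J\right)$ ($B{\left(J \right)} = \left(J + 103\right) \left(J + J\right) = \left(103 + J\right) 2 J = 2 J \left(103 + J\right)$)
$\frac{B{\left(221 \right)} + 98672}{-373912 + P} = \frac{2 \cdot 221 \left(103 + 221\right) + 98672}{-373912 + 62700} = \frac{2 \cdot 221 \cdot 324 + 98672}{-311212} = \left(143208 + 98672\right) \left(- \frac{1}{311212}\right) = 241880 \left(- \frac{1}{311212}\right) = - \frac{60470}{77803}$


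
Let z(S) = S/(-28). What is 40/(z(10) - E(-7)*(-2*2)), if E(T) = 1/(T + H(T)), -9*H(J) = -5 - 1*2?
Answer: -40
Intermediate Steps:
H(J) = 7/9 (H(J) = -(-5 - 1*2)/9 = -(-5 - 2)/9 = -⅑*(-7) = 7/9)
z(S) = -S/28 (z(S) = S*(-1/28) = -S/28)
E(T) = 1/(7/9 + T) (E(T) = 1/(T + 7/9) = 1/(7/9 + T))
40/(z(10) - E(-7)*(-2*2)) = 40/(-1/28*10 - 9/(7 + 9*(-7))*(-2*2)) = 40/(-5/14 - 9/(7 - 63)*(-4)) = 40/(-5/14 - 9/(-56)*(-4)) = 40/(-5/14 - 9*(-1/56)*(-4)) = 40/(-5/14 - (-9)*(-4)/56) = 40/(-5/14 - 1*9/14) = 40/(-5/14 - 9/14) = 40/(-1) = -1*40 = -40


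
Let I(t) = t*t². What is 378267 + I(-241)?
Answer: -13619254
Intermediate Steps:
I(t) = t³
378267 + I(-241) = 378267 + (-241)³ = 378267 - 13997521 = -13619254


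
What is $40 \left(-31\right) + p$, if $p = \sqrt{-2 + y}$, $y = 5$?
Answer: $-1240 + \sqrt{3} \approx -1238.3$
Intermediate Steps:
$p = \sqrt{3}$ ($p = \sqrt{-2 + 5} = \sqrt{3} \approx 1.732$)
$40 \left(-31\right) + p = 40 \left(-31\right) + \sqrt{3} = -1240 + \sqrt{3}$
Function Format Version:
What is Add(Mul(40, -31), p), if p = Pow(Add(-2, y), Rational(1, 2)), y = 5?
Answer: Add(-1240, Pow(3, Rational(1, 2))) ≈ -1238.3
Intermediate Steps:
p = Pow(3, Rational(1, 2)) (p = Pow(Add(-2, 5), Rational(1, 2)) = Pow(3, Rational(1, 2)) ≈ 1.7320)
Add(Mul(40, -31), p) = Add(Mul(40, -31), Pow(3, Rational(1, 2))) = Add(-1240, Pow(3, Rational(1, 2)))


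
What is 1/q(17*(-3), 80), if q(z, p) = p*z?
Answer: -1/4080 ≈ -0.00024510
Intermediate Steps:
1/q(17*(-3), 80) = 1/(80*(17*(-3))) = 1/(80*(-51)) = 1/(-4080) = -1/4080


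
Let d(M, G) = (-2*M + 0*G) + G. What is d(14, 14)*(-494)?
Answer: 6916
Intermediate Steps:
d(M, G) = G - 2*M (d(M, G) = (-2*M + 0) + G = -2*M + G = G - 2*M)
d(14, 14)*(-494) = (14 - 2*14)*(-494) = (14 - 28)*(-494) = -14*(-494) = 6916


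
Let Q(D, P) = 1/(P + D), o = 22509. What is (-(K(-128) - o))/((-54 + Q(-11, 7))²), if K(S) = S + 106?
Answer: 360496/47089 ≈ 7.6556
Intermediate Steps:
K(S) = 106 + S
Q(D, P) = 1/(D + P)
(-(K(-128) - o))/((-54 + Q(-11, 7))²) = (-((106 - 128) - 1*22509))/((-54 + 1/(-11 + 7))²) = (-(-22 - 22509))/((-54 + 1/(-4))²) = (-1*(-22531))/((-54 - ¼)²) = 22531/((-217/4)²) = 22531/(47089/16) = 22531*(16/47089) = 360496/47089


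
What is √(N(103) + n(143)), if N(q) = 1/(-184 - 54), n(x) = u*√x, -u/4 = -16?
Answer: √(-238 + 3625216*√143)/238 ≈ 27.664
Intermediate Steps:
u = 64 (u = -4*(-16) = 64)
n(x) = 64*√x
N(q) = -1/238 (N(q) = 1/(-238) = -1/238)
√(N(103) + n(143)) = √(-1/238 + 64*√143)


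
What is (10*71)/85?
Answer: 142/17 ≈ 8.3529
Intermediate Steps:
(10*71)/85 = 710*(1/85) = 142/17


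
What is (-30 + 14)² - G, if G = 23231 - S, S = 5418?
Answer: -17557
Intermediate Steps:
G = 17813 (G = 23231 - 1*5418 = 23231 - 5418 = 17813)
(-30 + 14)² - G = (-30 + 14)² - 1*17813 = (-16)² - 17813 = 256 - 17813 = -17557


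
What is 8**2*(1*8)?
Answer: 512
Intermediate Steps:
8**2*(1*8) = 64*8 = 512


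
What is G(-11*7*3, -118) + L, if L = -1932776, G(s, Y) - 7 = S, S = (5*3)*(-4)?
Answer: -1932829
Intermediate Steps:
S = -60 (S = 15*(-4) = -60)
G(s, Y) = -53 (G(s, Y) = 7 - 60 = -53)
G(-11*7*3, -118) + L = -53 - 1932776 = -1932829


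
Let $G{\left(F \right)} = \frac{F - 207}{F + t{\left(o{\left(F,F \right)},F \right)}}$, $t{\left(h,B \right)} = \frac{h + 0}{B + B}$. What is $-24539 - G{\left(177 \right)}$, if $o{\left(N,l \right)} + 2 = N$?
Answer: $- \frac{1541848367}{62833} \approx -24539.0$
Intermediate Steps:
$o{\left(N,l \right)} = -2 + N$
$t{\left(h,B \right)} = \frac{h}{2 B}$
$G{\left(F \right)} = \frac{-207 + F}{F + \frac{-2 + F}{2 F}}$ ($G{\left(F \right)} = \frac{F - 207}{F + \frac{-2 + F}{2 F}} = \frac{-207 + F}{F + \frac{-2 + F}{2 F}}$)
$-24539 - G{\left(177 \right)} = -24539 - 2 \cdot 177 \frac{1}{-2 + 177 + 2 \cdot 177^{2}} \left(-207 + 177\right) = -24539 - 2 \cdot 177 \frac{1}{-2 + 177 + 2 \cdot 31329} \left(-30\right) = -24539 - 2 \cdot 177 \frac{1}{-2 + 177 + 62658} \left(-30\right) = -24539 - 2 \cdot 177 \cdot \frac{1}{62833} \left(-30\right) = -24539 - - \frac{10620}{62833} = -24539 + \frac{10620}{62833} = - \frac{1541848367}{62833}$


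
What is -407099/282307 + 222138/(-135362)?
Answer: -58908423602/19106820067 ≈ -3.0831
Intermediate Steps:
-407099/282307 + 222138/(-135362) = -407099*1/282307 + 222138*(-1/135362) = -407099/282307 - 111069/67681 = -58908423602/19106820067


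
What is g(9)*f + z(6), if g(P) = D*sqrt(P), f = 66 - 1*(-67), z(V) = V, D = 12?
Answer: 4794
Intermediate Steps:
f = 133 (f = 66 + 67 = 133)
g(P) = 12*sqrt(P)
g(9)*f + z(6) = (12*sqrt(9))*133 + 6 = (12*3)*133 + 6 = 36*133 + 6 = 4788 + 6 = 4794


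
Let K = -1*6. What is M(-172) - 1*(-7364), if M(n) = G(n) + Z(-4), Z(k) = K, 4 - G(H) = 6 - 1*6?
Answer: 7362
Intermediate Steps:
K = -6
G(H) = 4 (G(H) = 4 - (6 - 1*6) = 4 - (6 - 6) = 4 - 1*0 = 4 + 0 = 4)
Z(k) = -6
M(n) = -2 (M(n) = 4 - 6 = -2)
M(-172) - 1*(-7364) = -2 - 1*(-7364) = -2 + 7364 = 7362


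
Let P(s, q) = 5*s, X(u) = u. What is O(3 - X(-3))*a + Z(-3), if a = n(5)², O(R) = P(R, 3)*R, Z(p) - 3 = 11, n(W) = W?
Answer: 4514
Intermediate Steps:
Z(p) = 14 (Z(p) = 3 + 11 = 14)
O(R) = 5*R² (O(R) = (5*R)*R = 5*R²)
a = 25 (a = 5² = 25)
O(3 - X(-3))*a + Z(-3) = (5*(3 - 1*(-3))²)*25 + 14 = (5*(3 + 3)²)*25 + 14 = (5*6²)*25 + 14 = (5*36)*25 + 14 = 180*25 + 14 = 4500 + 14 = 4514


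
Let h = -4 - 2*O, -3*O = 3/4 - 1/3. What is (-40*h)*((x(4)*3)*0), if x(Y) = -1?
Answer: 0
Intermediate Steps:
O = -5/36 (O = -(3/4 - 1/3)/3 = -(3*(¼) - 1*⅓)/3 = -(¾ - ⅓)/3 = -⅓*5/12 = -5/36 ≈ -0.13889)
h = -67/18 (h = -4 - 2*(-5/36) = -4 + 5/18 = -67/18 ≈ -3.7222)
(-40*h)*((x(4)*3)*0) = (-40*(-67/18))*(-1*3*0) = 1340*(-3*0)/9 = (1340/9)*0 = 0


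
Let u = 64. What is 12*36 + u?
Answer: 496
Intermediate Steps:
12*36 + u = 12*36 + 64 = 432 + 64 = 496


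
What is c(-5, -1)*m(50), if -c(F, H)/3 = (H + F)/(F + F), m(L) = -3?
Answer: 27/5 ≈ 5.4000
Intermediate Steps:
c(F, H) = -3*(F + H)/(2*F) (c(F, H) = -3*(H + F)/(F + F) = -3*(F + H)/(2*F))
c(-5, -1)*m(50) = ((3/2)*(-1*(-5) - 1*(-1))/(-5))*(-3) = ((3/2)*(-⅕)*(5 + 1))*(-3) = ((3/2)*(-⅕)*6)*(-3) = -9/5*(-3) = 27/5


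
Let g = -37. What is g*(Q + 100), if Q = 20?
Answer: -4440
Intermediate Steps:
g*(Q + 100) = -37*(20 + 100) = -37*120 = -4440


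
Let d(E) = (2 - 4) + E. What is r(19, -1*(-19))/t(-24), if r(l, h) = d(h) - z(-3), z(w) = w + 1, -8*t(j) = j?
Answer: 19/3 ≈ 6.3333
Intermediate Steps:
d(E) = -2 + E
t(j) = -j/8
z(w) = 1 + w
r(l, h) = h (r(l, h) = (-2 + h) - (1 - 3) = (-2 + h) - 1*(-2) = (-2 + h) + 2 = h)
r(19, -1*(-19))/t(-24) = (-1*(-19))/((-⅛*(-24))) = 19/3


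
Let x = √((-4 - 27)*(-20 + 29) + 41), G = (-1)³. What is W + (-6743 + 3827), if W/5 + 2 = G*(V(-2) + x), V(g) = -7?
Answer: -2891 - 5*I*√238 ≈ -2891.0 - 77.136*I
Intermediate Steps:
G = -1
x = I*√238 (x = √(-31*9 + 41) = √(-279 + 41) = √(-238) = I*√238 ≈ 15.427*I)
W = 25 - 5*I*√238 (W = -10 + 5*(-(-7 + I*√238)) = -10 + 5*(7 - I*√238) = -10 + (35 - 5*I*√238) = 25 - 5*I*√238 ≈ 25.0 - 77.136*I)
W + (-6743 + 3827) = (25 - 5*I*√238) + (-6743 + 3827) = (25 - 5*I*√238) - 2916 = -2891 - 5*I*√238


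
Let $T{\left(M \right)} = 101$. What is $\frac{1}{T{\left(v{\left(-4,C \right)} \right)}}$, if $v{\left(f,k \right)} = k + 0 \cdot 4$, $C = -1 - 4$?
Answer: $\frac{1}{101} \approx 0.009901$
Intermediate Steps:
$C = -5$
$v{\left(f,k \right)} = k$ ($v{\left(f,k \right)} = k + 0 = k$)
$\frac{1}{T{\left(v{\left(-4,C \right)} \right)}} = \frac{1}{101}$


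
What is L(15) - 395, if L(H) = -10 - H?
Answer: -420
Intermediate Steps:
L(15) - 395 = (-10 - 1*15) - 395 = (-10 - 15) - 395 = -25 - 395 = -420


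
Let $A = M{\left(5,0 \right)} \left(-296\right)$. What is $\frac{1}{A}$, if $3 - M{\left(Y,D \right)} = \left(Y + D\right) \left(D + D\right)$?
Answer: $- \frac{1}{888} \approx -0.0011261$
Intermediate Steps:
$M{\left(Y,D \right)} = 3 - 2 D \left(D + Y\right)$ ($M{\left(Y,D \right)} = 3 - \left(Y + D\right) \left(D + D\right) = 3 - \left(D + Y\right) 2 D = 3 - 2 D \left(D + Y\right)$)
$A = -888$ ($A = \left(3 - 2 \cdot 0^{2} - 0 \cdot 5\right) \left(-296\right) = \left(3 - 0 + 0\right) \left(-296\right) = \left(3 + 0 + 0\right) \left(-296\right) = 3 \left(-296\right) = -888$)
$\frac{1}{A} = \frac{1}{-888} = - \frac{1}{888}$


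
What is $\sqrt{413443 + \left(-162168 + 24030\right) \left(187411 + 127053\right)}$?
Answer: $i \sqrt{43439014589} \approx 2.0842 \cdot 10^{5} i$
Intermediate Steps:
$\sqrt{413443 + \left(-162168 + 24030\right) \left(187411 + 127053\right)} = \sqrt{413443 - 43439428032} = \sqrt{-43439014589} = i \sqrt{43439014589}$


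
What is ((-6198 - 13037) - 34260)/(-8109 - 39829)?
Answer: 53495/47938 ≈ 1.1159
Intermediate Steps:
((-6198 - 13037) - 34260)/(-8109 - 39829) = (-19235 - 34260)/(-47938) = -53495*(-1/47938) = 53495/47938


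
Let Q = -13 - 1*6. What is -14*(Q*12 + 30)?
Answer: 2772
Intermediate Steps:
Q = -19 (Q = -13 - 6 = -19)
-14*(Q*12 + 30) = -14*(-19*12 + 30) = -14*(-228 + 30) = -14*(-198) = 2772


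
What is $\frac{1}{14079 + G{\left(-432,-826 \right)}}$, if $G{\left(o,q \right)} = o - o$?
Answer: $\frac{1}{14079} \approx 7.1028 \cdot 10^{-5}$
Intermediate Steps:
$G{\left(o,q \right)} = 0$
$\frac{1}{14079 + G{\left(-432,-826 \right)}} = \frac{1}{14079 + 0} = \frac{1}{14079}$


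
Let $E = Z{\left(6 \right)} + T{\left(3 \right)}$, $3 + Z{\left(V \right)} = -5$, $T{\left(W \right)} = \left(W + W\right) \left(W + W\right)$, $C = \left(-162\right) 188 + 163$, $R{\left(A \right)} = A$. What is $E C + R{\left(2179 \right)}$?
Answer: $-846025$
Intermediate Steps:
$C = -30293$ ($C = -30456 + 163 = -30293$)
$T{\left(W \right)} = 4 W^{2}$ ($T{\left(W \right)} = 2 W 2 W = 4 W^{2}$)
$Z{\left(V \right)} = -8$ ($Z{\left(V \right)} = -3 - 5 = -8$)
$E = 28$ ($E = -8 + 4 \cdot 3^{2} = -8 + 4 \cdot 9 = -8 + 36 = 28$)
$E C + R{\left(2179 \right)} = 28 \left(-30293\right) + 2179 = -848204 + 2179 = -846025$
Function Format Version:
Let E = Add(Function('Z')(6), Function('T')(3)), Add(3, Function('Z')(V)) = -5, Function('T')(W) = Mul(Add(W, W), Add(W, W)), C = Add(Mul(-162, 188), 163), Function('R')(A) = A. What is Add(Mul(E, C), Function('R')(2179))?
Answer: -846025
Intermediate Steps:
C = -30293 (C = Add(-30456, 163) = -30293)
Function('T')(W) = Mul(4, Pow(W, 2)) (Function('T')(W) = Mul(Mul(2, W), Mul(2, W)) = Mul(4, Pow(W, 2)))
Function('Z')(V) = -8 (Function('Z')(V) = Add(-3, -5) = -8)
E = 28 (E = Add(-8, Mul(4, Pow(3, 2))) = Add(-8, Mul(4, 9)) = Add(-8, 36) = 28)
Add(Mul(E, C), Function('R')(2179)) = Add(Mul(28, -30293), 2179) = Add(-848204, 2179) = -846025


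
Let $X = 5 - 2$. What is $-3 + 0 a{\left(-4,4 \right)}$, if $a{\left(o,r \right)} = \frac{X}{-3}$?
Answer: $-3$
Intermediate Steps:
$X = 3$
$a{\left(o,r \right)} = -1$ ($a{\left(o,r \right)} = \frac{3}{-3} = 3 \left(- \frac{1}{3}\right) = -1$)
$-3 + 0 a{\left(-4,4 \right)} = -3 + 0 \left(-1\right) = -3 + 0 = -3$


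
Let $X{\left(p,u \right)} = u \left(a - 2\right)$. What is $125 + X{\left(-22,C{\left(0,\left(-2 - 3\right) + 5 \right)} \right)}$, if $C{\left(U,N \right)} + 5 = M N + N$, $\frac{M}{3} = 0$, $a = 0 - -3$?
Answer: $120$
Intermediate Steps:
$a = 3$ ($a = 0 + 3 = 3$)
$M = 0$ ($M = 3 \cdot 0 = 0$)
$C{\left(U,N \right)} = -5 + N$ ($C{\left(U,N \right)} = -5 + \left(0 N + N\right) = -5 + \left(0 + N\right) = -5 + N$)
$X{\left(p,u \right)} = u$ ($X{\left(p,u \right)} = u \left(3 - 2\right) = u 1 = u$)
$125 + X{\left(-22,C{\left(0,\left(-2 - 3\right) + 5 \right)} \right)} = 125 + \left(-5 + \left(\left(-2 - 3\right) + 5\right)\right) = 125 + \left(-5 + \left(-5 + 5\right)\right) = 125 + \left(-5 + 0\right) = 125 - 5 = 120$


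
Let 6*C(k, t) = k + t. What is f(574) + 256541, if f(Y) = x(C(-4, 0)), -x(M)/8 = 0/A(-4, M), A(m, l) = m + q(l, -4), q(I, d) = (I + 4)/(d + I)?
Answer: 256541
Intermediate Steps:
q(I, d) = (4 + I)/(I + d)
A(m, l) = m + (4 + l)/(-4 + l) (A(m, l) = m + (4 + l)/(l - 4) = m + (4 + l)/(-4 + l))
C(k, t) = k/6 + t/6 (C(k, t) = (k + t)/6 = k/6 + t/6)
x(M) = 0 (x(M) = -0/((4 + M - 4*(-4 + M))/(-4 + M)) = -0/((4 + M + (16 - 4*M))/(-4 + M)) = -0/((20 - 3*M)/(-4 + M)) = -0*(-4 + M)/(20 - 3*M) = -8*0 = 0)
f(Y) = 0
f(574) + 256541 = 0 + 256541 = 256541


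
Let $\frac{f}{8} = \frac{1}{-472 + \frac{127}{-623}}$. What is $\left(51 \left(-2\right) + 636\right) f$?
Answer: $- \frac{887152}{98061} \approx -9.0469$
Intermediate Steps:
$f = - \frac{4984}{294183}$ ($f = \frac{8}{-472 + \frac{127}{-623}} = \frac{8}{-472 + 127 \left(- \frac{1}{623}\right)} = \frac{8}{-472 - \frac{127}{623}} = \frac{8}{- \frac{294183}{623}} = 8 \left(- \frac{623}{294183}\right) = - \frac{4984}{294183} \approx -0.016942$)
$\left(51 \left(-2\right) + 636\right) f = \left(51 \left(-2\right) + 636\right) \left(- \frac{4984}{294183}\right) = \left(-102 + 636\right) \left(- \frac{4984}{294183}\right) = 534 \left(- \frac{4984}{294183}\right) = - \frac{887152}{98061}$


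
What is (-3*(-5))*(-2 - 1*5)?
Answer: -105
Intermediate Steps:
(-3*(-5))*(-2 - 1*5) = 15*(-2 - 5) = 15*(-7) = -105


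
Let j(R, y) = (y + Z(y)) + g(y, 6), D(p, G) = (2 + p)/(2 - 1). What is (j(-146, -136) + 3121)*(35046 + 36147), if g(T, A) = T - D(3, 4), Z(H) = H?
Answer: 192790644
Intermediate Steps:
D(p, G) = 2 + p (D(p, G) = (2 + p)/1 = (2 + p)*1 = 2 + p)
g(T, A) = -5 + T (g(T, A) = T - (2 + 3) = T - 1*5 = T - 5 = -5 + T)
j(R, y) = -5 + 3*y (j(R, y) = (y + y) + (-5 + y) = 2*y + (-5 + y) = -5 + 3*y)
(j(-146, -136) + 3121)*(35046 + 36147) = ((-5 + 3*(-136)) + 3121)*(35046 + 36147) = ((-5 - 408) + 3121)*71193 = (-413 + 3121)*71193 = 2708*71193 = 192790644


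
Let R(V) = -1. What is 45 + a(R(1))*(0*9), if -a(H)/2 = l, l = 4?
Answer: 45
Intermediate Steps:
a(H) = -8 (a(H) = -2*4 = -8)
45 + a(R(1))*(0*9) = 45 - 0*9 = 45 - 8*0 = 45 + 0 = 45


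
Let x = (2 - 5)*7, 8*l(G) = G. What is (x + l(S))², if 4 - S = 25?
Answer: 35721/64 ≈ 558.14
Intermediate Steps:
S = -21 (S = 4 - 1*25 = 4 - 25 = -21)
l(G) = G/8
x = -21 (x = -3*7 = -21)
(x + l(S))² = (-21 + (⅛)*(-21))² = (-21 - 21/8)² = (-189/8)² = 35721/64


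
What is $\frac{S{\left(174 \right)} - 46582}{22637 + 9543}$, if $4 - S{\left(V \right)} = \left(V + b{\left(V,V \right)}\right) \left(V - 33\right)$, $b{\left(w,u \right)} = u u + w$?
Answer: $- \frac{2182281}{16090} \approx -135.63$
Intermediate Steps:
$b{\left(w,u \right)} = w + u^{2}$ ($b{\left(w,u \right)} = u^{2} + w = w + u^{2}$)
$S{\left(V \right)} = 4 - \left(-33 + V\right) \left(V^{2} + 2 V\right)$ ($S{\left(V \right)} = 4 - \left(V + \left(V + V^{2}\right)\right) \left(V - 33\right) = 4 - \left(V^{2} + 2 V\right) \left(-33 + V\right) = 4 - \left(-33 + V\right) \left(V^{2} + 2 V\right)$)
$\frac{S{\left(174 \right)} - 46582}{22637 + 9543} = \frac{\left(4 - 174^{3} + 31 \cdot 174^{2} + 66 \cdot 174\right) - 46582}{22637 + 9543} = \frac{\left(4 - 5268024 + 31 \cdot 30276 + 11484\right) - 46582}{32180} = \left(\left(4 - 5268024 + 938556 + 11484\right) - 46582\right) \frac{1}{32180} = \left(-4317980 - 46582\right) \frac{1}{32180} = \left(-4364562\right) \frac{1}{32180} = - \frac{2182281}{16090}$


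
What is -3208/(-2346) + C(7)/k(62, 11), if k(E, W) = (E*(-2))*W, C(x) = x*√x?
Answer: 1604/1173 - 7*√7/1364 ≈ 1.3539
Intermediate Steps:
C(x) = x^(3/2)
k(E, W) = -2*E*W (k(E, W) = (-2*E)*W = -2*E*W)
-3208/(-2346) + C(7)/k(62, 11) = -3208/(-2346) + 7^(3/2)/((-2*62*11)) = -3208*(-1/2346) + (7*√7)/(-1364) = 1604/1173 + (7*√7)*(-1/1364) = 1604/1173 - 7*√7/1364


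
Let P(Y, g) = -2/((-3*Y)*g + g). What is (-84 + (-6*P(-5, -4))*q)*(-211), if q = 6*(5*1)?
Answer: 151287/8 ≈ 18911.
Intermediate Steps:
P(Y, g) = -2/(g - 3*Y*g) (P(Y, g) = -2/(-3*Y*g + g) = -2/(g - 3*Y*g))
q = 30 (q = 6*5 = 30)
(-84 + (-6*P(-5, -4))*q)*(-211) = (-84 - 12/((-4)*(-1 + 3*(-5)))*30)*(-211) = (-84 - 12*(-1)/(4*(-1 - 15))*30)*(-211) = (-84 - 12*(-1)/(4*(-16))*30)*(-211) = (-84 - 12*(-1)*(-1)/(4*16)*30)*(-211) = (-84 - 6*1/32*30)*(-211) = (-84 - 3/16*30)*(-211) = (-84 - 45/8)*(-211) = -717/8*(-211) = 151287/8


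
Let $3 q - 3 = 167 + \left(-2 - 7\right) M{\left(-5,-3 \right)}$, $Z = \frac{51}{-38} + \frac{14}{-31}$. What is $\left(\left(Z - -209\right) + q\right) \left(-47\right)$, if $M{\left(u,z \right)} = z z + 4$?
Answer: $- \frac{37350947}{3534} \approx -10569.0$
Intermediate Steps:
$Z = - \frac{2113}{1178}$ ($Z = 51 \left(- \frac{1}{38}\right) + 14 \left(- \frac{1}{31}\right) = - \frac{51}{38} - \frac{14}{31} = - \frac{2113}{1178} \approx -1.7937$)
$M{\left(u,z \right)} = 4 + z^{2}$ ($M{\left(u,z \right)} = z^{2} + 4 = 4 + z^{2}$)
$q = \frac{53}{3}$ ($q = 1 + \frac{167 + \left(-2 - 7\right) \left(4 + \left(-3\right)^{2}\right)}{3} = 1 + \frac{167 - 9 \left(4 + 9\right)}{3} = 1 + \frac{167 - 117}{3} = 1 + \frac{1}{3} \cdot 50 = 1 + \frac{50}{3} = \frac{53}{3} \approx 17.667$)
$\left(\left(Z - -209\right) + q\right) \left(-47\right) = \left(\left(- \frac{2113}{1178} - -209\right) + \frac{53}{3}\right) \left(-47\right) = \left(\left(- \frac{2113}{1178} + 209\right) + \frac{53}{3}\right) \left(-47\right) = \left(\frac{244089}{1178} + \frac{53}{3}\right) \left(-47\right) = \frac{794701}{3534} \left(-47\right) = - \frac{37350947}{3534}$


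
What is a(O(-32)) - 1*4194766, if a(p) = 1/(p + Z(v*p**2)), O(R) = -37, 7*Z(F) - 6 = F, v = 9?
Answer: -7231776583/1724 ≈ -4.1948e+6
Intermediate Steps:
Z(F) = 6/7 + F/7
a(p) = 1/(6/7 + p + 9*p**2/7) (a(p) = 1/(p + (6/7 + (9*p**2)/7)) = 1/(p + (6/7 + 9*p**2/7)) = 1/(6/7 + p + 9*p**2/7))
a(O(-32)) - 1*4194766 = 7/(6 + 7*(-37) + 9*(-37)**2) - 1*4194766 = 7/(6 - 259 + 9*1369) - 4194766 = 7/(6 - 259 + 12321) - 4194766 = 7/12068 - 4194766 = 7*(1/12068) - 4194766 = 1/1724 - 4194766 = -7231776583/1724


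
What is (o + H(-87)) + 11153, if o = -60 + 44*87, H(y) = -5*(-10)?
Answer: 14971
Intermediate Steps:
H(y) = 50
o = 3768 (o = -60 + 3828 = 3768)
(o + H(-87)) + 11153 = (3768 + 50) + 11153 = 3818 + 11153 = 14971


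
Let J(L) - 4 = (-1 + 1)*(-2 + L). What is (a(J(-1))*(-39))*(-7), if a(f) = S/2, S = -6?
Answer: -819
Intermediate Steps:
J(L) = 4 (J(L) = 4 + (-1 + 1)*(-2 + L) = 4 + 0*(-2 + L) = 4 + 0 = 4)
a(f) = -3 (a(f) = -6/2 = -6*½ = -3)
(a(J(-1))*(-39))*(-7) = -3*(-39)*(-7) = 117*(-7) = -819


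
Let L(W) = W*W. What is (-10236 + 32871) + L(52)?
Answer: 25339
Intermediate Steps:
L(W) = W**2
(-10236 + 32871) + L(52) = (-10236 + 32871) + 52**2 = 22635 + 2704 = 25339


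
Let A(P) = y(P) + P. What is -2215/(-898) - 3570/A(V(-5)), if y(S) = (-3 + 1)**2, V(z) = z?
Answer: 3208075/898 ≈ 3572.5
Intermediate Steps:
y(S) = 4 (y(S) = (-2)**2 = 4)
A(P) = 4 + P
-2215/(-898) - 3570/A(V(-5)) = -2215/(-898) - 3570/(4 - 5) = -2215*(-1/898) - 3570/(-1) = 2215/898 - 3570*(-1) = 2215/898 + 3570 = 3208075/898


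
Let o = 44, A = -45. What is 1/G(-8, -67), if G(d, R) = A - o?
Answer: -1/89 ≈ -0.011236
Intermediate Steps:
G(d, R) = -89 (G(d, R) = -45 - 1*44 = -45 - 44 = -89)
1/G(-8, -67) = 1/(-89) = -1/89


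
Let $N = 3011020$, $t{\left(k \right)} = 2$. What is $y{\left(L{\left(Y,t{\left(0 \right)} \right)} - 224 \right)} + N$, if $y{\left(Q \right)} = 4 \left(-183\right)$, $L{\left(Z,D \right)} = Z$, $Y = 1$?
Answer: $3010288$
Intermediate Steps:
$y{\left(Q \right)} = -732$
$y{\left(L{\left(Y,t{\left(0 \right)} \right)} - 224 \right)} + N = -732 + 3011020 = 3010288$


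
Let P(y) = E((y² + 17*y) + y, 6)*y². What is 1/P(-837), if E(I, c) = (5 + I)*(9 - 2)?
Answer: 1/3361719578364 ≈ 2.9747e-13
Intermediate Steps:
E(I, c) = 35 + 7*I (E(I, c) = (5 + I)*7 = 35 + 7*I)
P(y) = y²*(35 + 7*y² + 126*y) (P(y) = (35 + 7*((y² + 17*y) + y))*y² = (35 + 7*(y² + 18*y))*y² = (35 + (7*y² + 126*y))*y² = (35 + 7*y² + 126*y)*y² = y²*(35 + 7*y² + 126*y))
1/P(-837) = 1/(7*(-837)²*(5 - 837*(18 - 837))) = 1/(7*700569*(5 - 837*(-819))) = 1/(7*700569*(5 + 685503)) = 1/(7*700569*685508) = 1/3361719578364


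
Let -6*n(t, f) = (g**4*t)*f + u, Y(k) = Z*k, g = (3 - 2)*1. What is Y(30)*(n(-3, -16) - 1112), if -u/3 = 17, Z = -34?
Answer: 1133730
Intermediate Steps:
u = -51 (u = -3*17 = -51)
g = 1 (g = 1*1 = 1)
Y(k) = -34*k
n(t, f) = 17/2 - f*t/6 (n(t, f) = -((1**4*t)*f - 51)/6 = -((1*t)*f - 51)/6 = -(t*f - 51)/6 = -(f*t - 51)/6 = -(-51 + f*t)/6 = 17/2 - f*t/6)
Y(30)*(n(-3, -16) - 1112) = (-34*30)*((17/2 - 1/6*(-16)*(-3)) - 1112) = -1020*((17/2 - 8) - 1112) = -1020*(1/2 - 1112) = -1020*(-2223/2) = 1133730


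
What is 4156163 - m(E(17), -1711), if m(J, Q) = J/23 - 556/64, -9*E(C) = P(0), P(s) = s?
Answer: 66498747/16 ≈ 4.1562e+6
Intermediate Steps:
E(C) = 0 (E(C) = -1/9*0 = 0)
m(J, Q) = -139/16 + J/23 (m(J, Q) = J*(1/23) - 556*1/64 = J/23 - 139/16 = -139/16 + J/23)
4156163 - m(E(17), -1711) = 4156163 - (-139/16 + (1/23)*0) = 4156163 - (-139/16 + 0) = 4156163 - 1*(-139/16) = 4156163 + 139/16 = 66498747/16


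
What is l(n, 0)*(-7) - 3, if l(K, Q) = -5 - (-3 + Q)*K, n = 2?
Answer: -10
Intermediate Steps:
l(K, Q) = -5 - K*(-3 + Q)
l(n, 0)*(-7) - 3 = (-5 + 3*2 - 1*2*0)*(-7) - 3 = (-5 + 6 + 0)*(-7) - 3 = 1*(-7) - 3 = -7 - 3 = -10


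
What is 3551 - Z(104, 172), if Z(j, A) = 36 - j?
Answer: 3619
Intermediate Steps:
3551 - Z(104, 172) = 3551 - (36 - 1*104) = 3551 - (36 - 104) = 3551 - 1*(-68) = 3551 + 68 = 3619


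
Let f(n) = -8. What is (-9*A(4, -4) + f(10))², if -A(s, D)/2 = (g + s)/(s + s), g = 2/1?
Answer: 121/4 ≈ 30.250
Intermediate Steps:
g = 2 (g = 2*1 = 2)
A(s, D) = -(2 + s)/s (A(s, D) = -2*(2 + s)/(s + s) = -2*(2 + s)/(2*s) = -2*(2 + s)*1/(2*s) = -(2 + s)/s)
(-9*A(4, -4) + f(10))² = (-9*(-2 - 1*4)/4 - 8)² = (-9*(-2 - 4)/4 - 8)² = (-9*(-6)/4 - 8)² = (-9*(-3/2) - 8)² = (27/2 - 8)² = (11/2)² = 121/4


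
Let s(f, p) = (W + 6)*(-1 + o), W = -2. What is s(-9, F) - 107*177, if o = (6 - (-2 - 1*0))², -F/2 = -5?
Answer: -18687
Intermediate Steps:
F = 10 (F = -2*(-5) = 10)
o = 64 (o = (6 - (-2 + 0))² = (6 - 1*(-2))² = (6 + 2)² = 8² = 64)
s(f, p) = 252 (s(f, p) = (-2 + 6)*(-1 + 64) = 4*63 = 252)
s(-9, F) - 107*177 = 252 - 107*177 = 252 - 18939 = -18687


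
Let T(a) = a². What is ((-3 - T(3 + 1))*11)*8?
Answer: -1672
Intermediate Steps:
((-3 - T(3 + 1))*11)*8 = ((-3 - (3 + 1)²)*11)*8 = ((-3 - 1*4²)*11)*8 = ((-3 - 1*16)*11)*8 = ((-3 - 16)*11)*8 = -19*11*8 = -209*8 = -1672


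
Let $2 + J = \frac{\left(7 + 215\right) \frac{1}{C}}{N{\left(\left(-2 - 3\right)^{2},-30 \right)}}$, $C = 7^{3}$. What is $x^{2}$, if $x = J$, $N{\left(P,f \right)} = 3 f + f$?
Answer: $\frac{189255049}{47059600} \approx 4.0216$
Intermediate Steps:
$N{\left(P,f \right)} = 4 f$
$C = 343$
$J = - \frac{13757}{6860}$ ($J = -2 + \frac{\left(7 + 215\right) \frac{1}{343}}{4 \left(-30\right)} = -2 + \frac{222 \cdot \frac{1}{343}}{-120} = -2 + \frac{222}{343} \left(- \frac{1}{120}\right) = -2 - \frac{37}{6860} = - \frac{13757}{6860} \approx -2.0054$)
$x = - \frac{13757}{6860} \approx -2.0054$
$x^{2} = \left(- \frac{13757}{6860}\right)^{2} = \frac{189255049}{47059600}$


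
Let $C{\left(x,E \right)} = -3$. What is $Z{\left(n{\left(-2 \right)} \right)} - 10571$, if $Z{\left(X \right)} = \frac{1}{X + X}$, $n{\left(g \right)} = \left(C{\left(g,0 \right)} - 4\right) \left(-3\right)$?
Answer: $- \frac{443981}{42} \approx -10571.0$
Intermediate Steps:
$n{\left(g \right)} = 21$ ($n{\left(g \right)} = \left(-3 - 4\right) \left(-3\right) = \left(-7\right) \left(-3\right) = 21$)
$Z{\left(X \right)} = \frac{1}{2 X}$
$Z{\left(n{\left(-2 \right)} \right)} - 10571 = \frac{1}{2 \cdot 21} - 10571 = \frac{1}{2} \cdot \frac{1}{21} - 10571 = \frac{1}{42} - 10571 = - \frac{443981}{42}$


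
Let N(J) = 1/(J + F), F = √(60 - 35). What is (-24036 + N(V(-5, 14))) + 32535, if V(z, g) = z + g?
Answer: 118987/14 ≈ 8499.1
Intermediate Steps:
F = 5 (F = √25 = 5)
V(z, g) = g + z
N(J) = 1/(5 + J) (N(J) = 1/(J + 5) = 1/(5 + J))
(-24036 + N(V(-5, 14))) + 32535 = (-24036 + 1/(5 + (14 - 5))) + 32535 = (-24036 + 1/(5 + 9)) + 32535 = (-24036 + 1/14) + 32535 = -336503/14 + 32535 = 118987/14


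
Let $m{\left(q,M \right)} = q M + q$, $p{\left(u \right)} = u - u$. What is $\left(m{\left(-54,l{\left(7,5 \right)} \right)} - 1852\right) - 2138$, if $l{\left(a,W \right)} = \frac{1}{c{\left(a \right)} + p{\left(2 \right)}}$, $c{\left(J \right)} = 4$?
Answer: $- \frac{8115}{2} \approx -4057.5$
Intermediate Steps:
$p{\left(u \right)} = 0$
$l{\left(a,W \right)} = \frac{1}{4}$ ($l{\left(a,W \right)} = \frac{1}{4 + 0} = \frac{1}{4}$)
$m{\left(q,M \right)} = q + M q$ ($m{\left(q,M \right)} = M q + q = q + M q$)
$\left(m{\left(-54,l{\left(7,5 \right)} \right)} - 1852\right) - 2138 = \left(- 54 \left(1 + \frac{1}{4}\right) - 1852\right) - 2138 = \left(\left(-54\right) \frac{5}{4} - 1852\right) - 2138 = \left(- \frac{135}{2} - 1852\right) - 2138 = - \frac{3839}{2} - 2138 = - \frac{8115}{2}$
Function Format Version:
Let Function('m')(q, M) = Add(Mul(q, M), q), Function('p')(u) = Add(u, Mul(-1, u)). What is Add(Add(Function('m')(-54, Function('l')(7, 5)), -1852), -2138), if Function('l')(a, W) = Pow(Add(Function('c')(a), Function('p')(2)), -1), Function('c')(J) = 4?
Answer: Rational(-8115, 2) ≈ -4057.5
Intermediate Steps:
Function('p')(u) = 0
Function('l')(a, W) = Rational(1, 4) (Function('l')(a, W) = Pow(Add(4, 0), -1) = Pow(4, -1) = Rational(1, 4))
Function('m')(q, M) = Add(q, Mul(M, q)) (Function('m')(q, M) = Add(Mul(M, q), q) = Add(q, Mul(M, q)))
Add(Add(Function('m')(-54, Function('l')(7, 5)), -1852), -2138) = Add(Add(Mul(-54, Add(1, Rational(1, 4))), -1852), -2138) = Add(Add(Mul(-54, Rational(5, 4)), -1852), -2138) = Add(Add(Rational(-135, 2), -1852), -2138) = Add(Rational(-3839, 2), -2138) = Rational(-8115, 2)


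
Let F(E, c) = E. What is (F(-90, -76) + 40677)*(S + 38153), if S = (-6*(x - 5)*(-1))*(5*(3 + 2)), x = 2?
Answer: 1530251661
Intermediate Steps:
S = -450 (S = (-6*(2 - 5)*(-1))*(5*(3 + 2)) = (-(-18)*(-1))*(5*5) = -6*3*25 = -18*25 = -450)
(F(-90, -76) + 40677)*(S + 38153) = (-90 + 40677)*(-450 + 38153) = 40587*37703 = 1530251661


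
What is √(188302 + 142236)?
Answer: √330538 ≈ 574.92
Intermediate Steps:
√(188302 + 142236) = √330538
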